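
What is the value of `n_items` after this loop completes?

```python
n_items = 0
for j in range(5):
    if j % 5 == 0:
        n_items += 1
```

Count numbers divisible by 5 in range(5)
`n_items` takes the values: 0 → 1

Answer: 1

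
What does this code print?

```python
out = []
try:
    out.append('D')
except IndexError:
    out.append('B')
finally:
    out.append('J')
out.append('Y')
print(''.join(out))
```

Execution trace: 'D' (try body, no exception) → 'J' (finally) → 'Y' (after the try/except). Output: DJY

Answer: DJY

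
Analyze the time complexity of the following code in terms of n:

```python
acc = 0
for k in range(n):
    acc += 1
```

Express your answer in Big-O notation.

Each loop level contributes: n. Multiplying the contributions gives O(n).

Answer: O(n)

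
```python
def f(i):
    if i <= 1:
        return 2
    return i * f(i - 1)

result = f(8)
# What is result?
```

f(8) = 8 * 7 * 6 * 5 * 4 * 3 * 2 * 2 = 80640

Answer: 80640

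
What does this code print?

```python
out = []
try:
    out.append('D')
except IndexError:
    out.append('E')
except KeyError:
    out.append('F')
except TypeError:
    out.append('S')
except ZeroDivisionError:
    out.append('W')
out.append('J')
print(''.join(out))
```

Execution trace: 'D' (try body, no exception) → 'J' (after the try/except). Output: DJ

Answer: DJ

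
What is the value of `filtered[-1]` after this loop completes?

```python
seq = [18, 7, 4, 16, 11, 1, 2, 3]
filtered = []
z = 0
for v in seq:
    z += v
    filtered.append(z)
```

Cumulative sum ends at 62
`filtered` takes the values: [] → [18] → [18, 25] → [18, 25, 29] → [18, 25, 29, 45] → [18, 25, 29, 45, 56] → [18, 25, 29, 45, 56, 57] → [18, 25, 29, 45, 56, 57, 59] → [18, 25, 29, 45, 56, 57, 59, 62]
So `filtered[-1]` = 62

Answer: 62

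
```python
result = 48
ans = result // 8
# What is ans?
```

Trace:
`result = 48` → result = 48
`ans = result // 8` → ans = 6
So ans = 6

Answer: 6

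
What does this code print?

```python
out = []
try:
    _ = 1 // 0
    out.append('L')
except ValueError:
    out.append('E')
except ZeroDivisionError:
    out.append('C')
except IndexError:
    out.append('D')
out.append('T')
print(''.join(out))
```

Execution trace: 'C' (except ZeroDivisionError) → 'T' (after the try/except). Output: CT

Answer: CT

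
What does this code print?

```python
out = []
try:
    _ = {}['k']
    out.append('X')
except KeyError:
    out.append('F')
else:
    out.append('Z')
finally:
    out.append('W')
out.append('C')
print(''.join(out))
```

Execution trace: 'F' (except KeyError) → 'W' (finally) → 'C' (after the try/except). Output: FWC

Answer: FWC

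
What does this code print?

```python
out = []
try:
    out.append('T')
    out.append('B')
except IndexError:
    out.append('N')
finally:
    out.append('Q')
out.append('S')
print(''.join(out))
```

Execution trace: 'T' (try body) → 'B' (try body, no exception) → 'Q' (finally) → 'S' (after the try/except). Output: TBQS

Answer: TBQS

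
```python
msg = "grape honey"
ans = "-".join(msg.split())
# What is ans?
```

Trace:
`msg = "grape honey"` → msg = 'grape honey'
`ans = "-".join(msg.split())` → ans = 'grape-honey'
So ans = 'grape-honey'

Answer: 'grape-honey'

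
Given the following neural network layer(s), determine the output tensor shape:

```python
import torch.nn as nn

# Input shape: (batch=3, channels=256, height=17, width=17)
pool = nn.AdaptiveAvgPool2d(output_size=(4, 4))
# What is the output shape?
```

Input: (3, 256, 17, 17) -> Output: (3, 256, 4, 4)

Answer: (3, 256, 4, 4)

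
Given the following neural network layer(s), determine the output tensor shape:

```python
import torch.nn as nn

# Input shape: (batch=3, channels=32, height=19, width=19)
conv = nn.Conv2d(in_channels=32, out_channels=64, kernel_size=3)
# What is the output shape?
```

Input: (3, 32, 19, 19) -> Output: (3, 64, 17, 17)

Answer: (3, 64, 17, 17)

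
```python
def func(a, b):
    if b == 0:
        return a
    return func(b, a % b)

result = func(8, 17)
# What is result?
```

func(8, 17) -> func(17, 8) -> func(8, 1) -> func(1, 0) -> 1

Answer: 1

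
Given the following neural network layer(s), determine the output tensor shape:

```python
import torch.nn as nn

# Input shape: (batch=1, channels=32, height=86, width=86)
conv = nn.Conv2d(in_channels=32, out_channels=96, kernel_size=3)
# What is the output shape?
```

Input: (1, 32, 86, 86) -> Output: (1, 96, 84, 84)

Answer: (1, 96, 84, 84)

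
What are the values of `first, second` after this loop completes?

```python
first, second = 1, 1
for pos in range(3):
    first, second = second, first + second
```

Fibonacci: after 3 iterations
`first, second` takes the values: (1, 1) → (1, 2) → (2, 3) → (3, 5)

Answer: 3, 5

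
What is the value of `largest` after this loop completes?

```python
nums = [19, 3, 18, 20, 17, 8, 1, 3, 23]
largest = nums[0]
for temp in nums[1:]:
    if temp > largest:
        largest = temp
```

Maximum of [19, 3, 18, 20, 17, 8, 1, 3, 23]
`largest` takes the values: 19 → 20 → 23

Answer: 23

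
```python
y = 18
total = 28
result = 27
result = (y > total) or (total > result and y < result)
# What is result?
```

Trace:
`y = 18` → y = 18
`total = 28` → total = 28
`result = 27` → result = 27
`result = (y > total) or (total > result and y < result)` → result = True
So result = True

Answer: True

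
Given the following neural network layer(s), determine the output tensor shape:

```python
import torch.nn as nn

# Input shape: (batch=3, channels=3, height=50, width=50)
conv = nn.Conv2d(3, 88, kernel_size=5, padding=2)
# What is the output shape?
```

Input: (3, 3, 50, 50) -> Output: (3, 88, 50, 50)

Answer: (3, 88, 50, 50)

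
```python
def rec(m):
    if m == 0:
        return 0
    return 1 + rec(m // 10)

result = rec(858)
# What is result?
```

Count of digits of 858: 3

Answer: 3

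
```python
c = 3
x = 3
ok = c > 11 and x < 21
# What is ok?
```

Trace:
`c = 3` → c = 3
`x = 3` → x = 3
`ok = c > 11 and x < 21` → ok = False
So ok = False

Answer: False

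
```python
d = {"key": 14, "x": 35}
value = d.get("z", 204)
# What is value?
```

Trace:
`d = {"key": 14, "x": 35}` → d = {'key': 14, 'x': 35}
`value = d.get("z", 204)` → value = 204
So value = 204

Answer: 204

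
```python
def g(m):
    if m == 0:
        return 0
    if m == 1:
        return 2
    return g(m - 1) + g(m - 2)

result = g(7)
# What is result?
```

Build up from base cases: g(0)=0, g(1)=2, g(2)=2, g(3)=4, g(4)=6, g(5)=10, g(6)=16, ..., g(7)=26

Answer: 26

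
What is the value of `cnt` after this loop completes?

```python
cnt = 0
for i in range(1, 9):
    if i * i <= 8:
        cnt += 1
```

Count numbers where i² ≤ 8
`cnt` takes the values: 0 → 1 → 2

Answer: 2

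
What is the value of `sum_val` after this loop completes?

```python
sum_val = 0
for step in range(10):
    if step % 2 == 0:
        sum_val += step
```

Sum of even numbers 0 to 9
`sum_val` takes the values: 0 → 2 → 6 → 12 → 20

Answer: 20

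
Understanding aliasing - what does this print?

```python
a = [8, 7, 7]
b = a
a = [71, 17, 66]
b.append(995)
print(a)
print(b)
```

Key concept: rebinding vs mutation: a is rebound to a new list, b still points at the original.
Step by step:
`a = [8, 7, 7]` → a = [8, 7, 7]
`b = a` → b = [8, 7, 7] (same object as a)
`a = [71, 17, 66]` → a = [71, 17, 66]
`b.append(995)` → b = [8, 7, 7, 995]
`print(a)` → prints [71, 17, 66]
`print(b)` → prints [8, 7, 7, 995]

Answer:
[71, 17, 66]
[8, 7, 7, 995]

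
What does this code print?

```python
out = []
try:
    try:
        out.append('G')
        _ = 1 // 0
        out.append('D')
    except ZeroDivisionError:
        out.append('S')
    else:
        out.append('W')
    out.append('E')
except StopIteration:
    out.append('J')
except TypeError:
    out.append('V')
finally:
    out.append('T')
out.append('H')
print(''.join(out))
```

Execution trace: 'G' (inner try body) → 'S' (inner except ZeroDivisionError) → 'E' (try body, no exception) → 'T' (finally) → 'H' (after the try/except). Output: GSETH

Answer: GSETH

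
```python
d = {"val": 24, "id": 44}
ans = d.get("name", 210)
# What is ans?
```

Trace:
`d = {"val": 24, "id": 44}` → d = {'val': 24, 'id': 44}
`ans = d.get("name", 210)` → ans = 210
So ans = 210

Answer: 210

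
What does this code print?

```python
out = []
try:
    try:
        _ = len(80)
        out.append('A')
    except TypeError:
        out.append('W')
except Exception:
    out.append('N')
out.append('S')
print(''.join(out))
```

Execution trace: 'W' (inner except TypeError) → 'S' (after the try/except). Output: WS

Answer: WS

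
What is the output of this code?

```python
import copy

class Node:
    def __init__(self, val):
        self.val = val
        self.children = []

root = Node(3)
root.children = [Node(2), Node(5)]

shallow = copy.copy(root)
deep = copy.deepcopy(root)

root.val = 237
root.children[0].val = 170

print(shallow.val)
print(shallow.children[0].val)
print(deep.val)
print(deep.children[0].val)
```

Key concept: deep copy with custom objects.
Step by step:
`root = Node(3)` → root = Node(val=3, children=[])
`root.children = [Node(2), Node(5)]` → root = Node(val=3, children=[Node(val=2, children=[]), Node(val=5, children=[])])
`shallow = copy.copy(root)` → shallow = Node(val=3, children=[Node(val=2, children=[]), Node(val=5, children=[])])
`deep = copy.deepcopy(root)` → deep = Node(val=3, children=[Node(val=2, children=[]), Node(val=5, children=[])])
`root.val = 237` → root = Node(val=237, children=[Node(val=2, children=[]), Node(val=5, children=[])])
`root.children[0].val = 170` → root = Node(val=237, children=[Node(val=170, children=[]), Node(val=5, children=[])]); shallow = Node(val=3, children=[Node(val=170, children=[]), Node(val=5, children=[])])
`print(shallow.val)` → prints 3
`print(shallow.children[0].val)` → prints 170
`print(deep.val)` → prints 3
`print(deep.children[0].val)` → prints 2

Answer:
3
170
3
2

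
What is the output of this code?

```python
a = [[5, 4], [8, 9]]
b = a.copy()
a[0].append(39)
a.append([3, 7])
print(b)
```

Key concept: shallow copy with nested lists.
Step by step:
`a = [[5, 4], [8, 9]]` → a = [[5, 4], [8, 9]]
`b = a.copy()` → b = [[5, 4], [8, 9]]
`a[0].append(39)` → a = [[5, 4, 39], [8, 9]]; b = [[5, 4, 39], [8, 9]]
`a.append([3, 7])` → a = [[5, 4, 39], [8, 9], [3, 7]]
`print(b)` → prints [[5, 4, 39], [8, 9]]

Answer: [[5, 4, 39], [8, 9]]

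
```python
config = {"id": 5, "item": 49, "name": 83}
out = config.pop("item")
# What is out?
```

Trace:
`config = {"id": 5, "item": 49, "name": 83}` → config = {'id': 5, 'item': 49, 'name': 83}
`out = config.pop("item")` → config = {'id': 5, 'name': 83}; out = 49
So out = 49

Answer: 49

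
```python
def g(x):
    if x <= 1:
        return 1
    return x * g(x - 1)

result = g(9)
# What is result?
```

g(9) = 9 * 8 * 7 * 6 * 5 * 4 * 3 * 2 * 1 = 362880

Answer: 362880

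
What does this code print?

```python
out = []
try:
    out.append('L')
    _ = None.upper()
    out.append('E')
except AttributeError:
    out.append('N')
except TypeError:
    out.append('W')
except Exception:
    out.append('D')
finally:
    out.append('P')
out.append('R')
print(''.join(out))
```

Execution trace: 'L' (try body) → 'N' (except AttributeError) → 'P' (finally) → 'R' (after the try/except). Output: LNPR

Answer: LNPR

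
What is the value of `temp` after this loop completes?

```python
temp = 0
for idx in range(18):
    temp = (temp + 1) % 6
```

Increment mod 6, 18 times = 0
`temp` takes the values: 0 → 1 → 2 → 3 → 4 → 5 → 0 → 1 → 2 → 3 → 4 → 5 → 0 → 1 → 2 → 3 → 4 → 5 → 0

Answer: 0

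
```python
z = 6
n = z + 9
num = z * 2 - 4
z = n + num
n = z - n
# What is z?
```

Trace:
`z = 6` → z = 6
`n = z + 9` → n = 15
`num = z * 2 - 4` → num = 8
`z = n + num` → z = 23
`n = z - n` → n = 8
So z = 23

Answer: 23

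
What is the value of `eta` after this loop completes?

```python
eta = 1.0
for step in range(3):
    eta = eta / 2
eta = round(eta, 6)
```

Halving LR 3 times: 1 / 2^3
`eta` takes the values: 1.0 → 0.5 → 0.25 → 0.125

Answer: 0.125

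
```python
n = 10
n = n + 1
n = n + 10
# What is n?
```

Trace:
`n = 10` → n = 10
`n = n + 1` → n = 11
`n = n + 10` → n = 21
So n = 21

Answer: 21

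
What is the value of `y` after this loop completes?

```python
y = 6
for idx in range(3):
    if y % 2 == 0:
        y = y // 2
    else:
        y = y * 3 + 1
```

Collatz-style transformation from 6
`y` takes the values: 6 → 3 → 10 → 5

Answer: 5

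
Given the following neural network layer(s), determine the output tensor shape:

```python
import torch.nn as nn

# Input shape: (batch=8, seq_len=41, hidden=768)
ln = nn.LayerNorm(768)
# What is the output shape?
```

Input: (8, 41, 768) -> Output: (8, 41, 768)

Answer: (8, 41, 768)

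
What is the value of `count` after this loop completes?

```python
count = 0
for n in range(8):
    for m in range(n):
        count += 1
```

Triangle number: 0+1+2+...+7
`count` takes the values: 0 → 1 → 2 → 3 → 4 → 5 → 6 → 7 → 8 → 9 → 10 → 11 → 12 → 13 → 14 → 15 → 16 → 17 → 18 → 19 → 20 → 21 → 22 → 23 → 24 → 25 → 26 → 27 → 28

Answer: 28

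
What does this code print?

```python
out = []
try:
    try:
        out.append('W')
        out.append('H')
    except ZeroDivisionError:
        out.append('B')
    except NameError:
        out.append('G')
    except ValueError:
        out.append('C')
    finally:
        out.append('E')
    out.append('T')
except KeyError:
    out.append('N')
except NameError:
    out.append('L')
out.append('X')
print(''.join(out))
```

Execution trace: 'W' (inner try body) → 'H' (inner try body, no exception) → 'E' (inner finally) → 'T' (try body, no exception) → 'X' (after the try/except). Output: WHETX

Answer: WHETX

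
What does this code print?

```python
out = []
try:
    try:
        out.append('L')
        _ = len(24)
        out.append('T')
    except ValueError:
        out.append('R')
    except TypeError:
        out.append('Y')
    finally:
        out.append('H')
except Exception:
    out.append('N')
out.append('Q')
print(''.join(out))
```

Execution trace: 'L' (inner try body) → 'Y' (inner except TypeError) → 'H' (inner finally) → 'Q' (after the try/except). Output: LYHQ

Answer: LYHQ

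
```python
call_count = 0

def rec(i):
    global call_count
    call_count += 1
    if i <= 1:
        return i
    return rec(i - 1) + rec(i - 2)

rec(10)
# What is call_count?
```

Calls(i) = 1 + Calls(i-1) + Calls(i-2); Calls(0)=Calls(1)=1. For i=10 this gives 177.

Answer: 177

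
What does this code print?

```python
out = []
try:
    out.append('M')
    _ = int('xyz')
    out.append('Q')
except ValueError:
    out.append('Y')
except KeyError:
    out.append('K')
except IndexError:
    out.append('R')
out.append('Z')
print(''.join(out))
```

Execution trace: 'M' (try body) → 'Y' (except ValueError) → 'Z' (after the try/except). Output: MYZ

Answer: MYZ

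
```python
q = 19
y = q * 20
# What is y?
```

Trace:
`q = 19` → q = 19
`y = q * 20` → y = 380
So y = 380

Answer: 380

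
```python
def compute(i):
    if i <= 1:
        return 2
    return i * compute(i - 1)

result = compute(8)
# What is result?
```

compute(8) = 8 * 7 * 6 * 5 * 4 * 3 * 2 * 2 = 80640

Answer: 80640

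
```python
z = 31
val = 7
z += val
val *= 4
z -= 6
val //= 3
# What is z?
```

Trace:
`z = 31` → z = 31
`val = 7` → val = 7
`z += val` → z = 38
`val *= 4` → val = 28
`z -= 6` → z = 32
`val //= 3` → val = 9
So z = 32

Answer: 32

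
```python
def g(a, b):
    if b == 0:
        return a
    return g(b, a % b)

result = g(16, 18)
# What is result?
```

g(16, 18) -> g(18, 16) -> g(16, 2) -> g(2, 0) -> 2

Answer: 2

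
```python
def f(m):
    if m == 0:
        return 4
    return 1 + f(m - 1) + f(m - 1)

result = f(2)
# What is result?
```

f(m) = 1 + 2·f(m-1), f(0)=4. Closed form: (4+1)·2^2 - 1 = 19.

Answer: 19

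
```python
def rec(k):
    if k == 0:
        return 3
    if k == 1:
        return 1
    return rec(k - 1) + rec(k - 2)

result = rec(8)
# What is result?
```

Build up from base cases: rec(0)=3, rec(1)=1, rec(2)=4, rec(3)=5, rec(4)=9, rec(5)=14, rec(6)=23, ..., rec(8)=60

Answer: 60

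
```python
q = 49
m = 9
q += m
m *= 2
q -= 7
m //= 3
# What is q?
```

Trace:
`q = 49` → q = 49
`m = 9` → m = 9
`q += m` → q = 58
`m *= 2` → m = 18
`q -= 7` → q = 51
`m //= 3` → m = 6
So q = 51

Answer: 51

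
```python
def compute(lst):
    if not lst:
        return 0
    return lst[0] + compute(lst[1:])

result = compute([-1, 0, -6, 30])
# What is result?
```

(-1) + 0 + (-6) + 30 + 0 = 23

Answer: 23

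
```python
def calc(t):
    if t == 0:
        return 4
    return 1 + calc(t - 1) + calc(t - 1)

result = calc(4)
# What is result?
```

calc(t) = 1 + 2·calc(t-1), calc(0)=4. Closed form: (4+1)·2^4 - 1 = 79.

Answer: 79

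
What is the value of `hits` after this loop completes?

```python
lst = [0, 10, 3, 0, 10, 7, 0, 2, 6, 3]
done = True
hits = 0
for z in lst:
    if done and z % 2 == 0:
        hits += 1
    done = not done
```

Count even values at even positions
`hits` takes the values: 0 → 1 → 2 → 3 → 4

Answer: 4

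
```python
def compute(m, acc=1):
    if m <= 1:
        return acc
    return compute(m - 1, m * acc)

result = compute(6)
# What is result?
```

Accumulator trace (n, acc): (6, 1) -> (5, 6) -> (4, 30) -> (3, 120) -> (2, 360) -> (1, 720) -> return 720

Answer: 720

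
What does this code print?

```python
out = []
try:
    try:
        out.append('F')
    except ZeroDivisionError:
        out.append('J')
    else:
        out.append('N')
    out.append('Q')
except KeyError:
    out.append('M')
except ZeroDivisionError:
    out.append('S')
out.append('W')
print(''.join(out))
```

Execution trace: 'F' (inner try body, no exception) → 'N' (inner else) → 'Q' (try body, no exception) → 'W' (after the try/except). Output: FNQW

Answer: FNQW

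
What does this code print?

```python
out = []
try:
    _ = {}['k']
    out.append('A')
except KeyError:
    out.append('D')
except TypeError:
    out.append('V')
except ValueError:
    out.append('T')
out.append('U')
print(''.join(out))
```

Execution trace: 'D' (except KeyError) → 'U' (after the try/except). Output: DU

Answer: DU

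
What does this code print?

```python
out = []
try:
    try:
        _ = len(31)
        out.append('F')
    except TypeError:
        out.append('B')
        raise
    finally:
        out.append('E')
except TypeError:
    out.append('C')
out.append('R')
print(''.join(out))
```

Execution trace: 'B' (inner except TypeError) → 'E' (inner finally) → 'C' (outer except TypeError) → 'R' (after the try/except). Output: BECR

Answer: BECR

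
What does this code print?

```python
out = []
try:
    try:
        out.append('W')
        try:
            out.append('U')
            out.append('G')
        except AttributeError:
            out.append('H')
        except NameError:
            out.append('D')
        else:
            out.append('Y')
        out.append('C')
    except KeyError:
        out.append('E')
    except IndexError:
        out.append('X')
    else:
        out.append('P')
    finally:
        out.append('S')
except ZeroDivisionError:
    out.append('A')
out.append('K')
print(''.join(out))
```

Execution trace: 'W' (try body) → 'U' (inner try body) → 'G' (inner try body, no exception) → 'Y' (inner else) → 'C' (try body, no exception) → 'P' (else) → 'S' (finally) → 'K' (after the try/except). Output: WUGYCPSK

Answer: WUGYCPSK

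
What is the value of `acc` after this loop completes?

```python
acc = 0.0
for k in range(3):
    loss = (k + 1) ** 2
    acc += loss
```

Sum of squared losses 1² + 2² + ... + 3²
`acc` takes the values: 0.0 → 1.0 → 5.0 → 14.0

Answer: 14.0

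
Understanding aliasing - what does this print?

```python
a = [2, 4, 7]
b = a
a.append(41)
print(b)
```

Key concept: basic list aliasing.
Step by step:
`a = [2, 4, 7]` → a = [2, 4, 7]
`b = a` → b = [2, 4, 7] (same object as a)
`a.append(41)` → a = [2, 4, 7, 41] (same object as b); b = [2, 4, 7, 41] (same object as a)
`print(b)` → prints [2, 4, 7, 41]

Answer: [2, 4, 7, 41]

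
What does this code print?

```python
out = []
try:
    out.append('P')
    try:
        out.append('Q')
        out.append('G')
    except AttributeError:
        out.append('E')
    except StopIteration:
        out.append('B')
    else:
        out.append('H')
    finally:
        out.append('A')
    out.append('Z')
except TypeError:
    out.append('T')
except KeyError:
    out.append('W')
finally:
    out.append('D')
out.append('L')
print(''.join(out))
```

Execution trace: 'P' (try body) → 'Q' (inner try body) → 'G' (inner try body, no exception) → 'H' (inner else) → 'A' (inner finally) → 'Z' (try body, no exception) → 'D' (finally) → 'L' (after the try/except). Output: PQGHAZDL

Answer: PQGHAZDL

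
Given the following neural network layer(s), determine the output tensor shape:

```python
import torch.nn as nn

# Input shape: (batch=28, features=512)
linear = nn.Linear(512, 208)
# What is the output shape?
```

Input: (28, 512) -> Output: (28, 208)

Answer: (28, 208)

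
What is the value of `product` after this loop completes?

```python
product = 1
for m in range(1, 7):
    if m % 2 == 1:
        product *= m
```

Product of odd numbers 1 to 6
`product` takes the values: 1 → 3 → 15

Answer: 15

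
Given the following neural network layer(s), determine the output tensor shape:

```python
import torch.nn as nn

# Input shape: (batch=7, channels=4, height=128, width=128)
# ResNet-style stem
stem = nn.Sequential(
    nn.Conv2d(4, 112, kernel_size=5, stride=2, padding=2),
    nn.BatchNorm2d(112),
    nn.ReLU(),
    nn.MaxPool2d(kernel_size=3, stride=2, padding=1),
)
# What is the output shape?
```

Input: (7, 4, 128, 128) -> after Conv2d 5x5 stride=2: (7, 112, 64, 64) -> Output: (7, 112, 32, 32)

Answer: (7, 112, 32, 32)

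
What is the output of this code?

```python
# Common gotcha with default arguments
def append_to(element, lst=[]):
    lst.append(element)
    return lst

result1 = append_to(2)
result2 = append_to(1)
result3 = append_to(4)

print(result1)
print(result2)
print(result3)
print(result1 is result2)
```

Key concept: mutable default argument gotcha.
Step by step:
`result1 = append_to(2)` → result1 = [2]
`result2 = append_to(1)` → result1 = [2, 1] (same object as result2); result2 = [2, 1] (same object as result1)
`result3 = append_to(4)` → result1 = [2, 1, 4] (same object as result2, result3); result2 = [2, 1, 4] (same object as result1, result3); result3 = [2, 1, 4] (same object as result1, result2)
`print(result1)` → prints [2, 1, 4]
`print(result2)` → prints [2, 1, 4]
`print(result3)` → prints [2, 1, 4]
`print(result1 is result2)` → prints True

Answer:
[2, 1, 4]
[2, 1, 4]
[2, 1, 4]
True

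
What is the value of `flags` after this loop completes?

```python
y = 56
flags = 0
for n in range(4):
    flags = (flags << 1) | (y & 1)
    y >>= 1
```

Reverse lowest 4 bits of 56
`flags` takes the values: 0 → 1

Answer: 1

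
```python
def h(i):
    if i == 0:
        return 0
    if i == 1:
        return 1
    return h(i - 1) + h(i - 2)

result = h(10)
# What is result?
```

Build up from base cases: h(0)=0, h(1)=1, h(2)=1, h(3)=2, h(4)=3, h(5)=5, h(6)=8, ..., h(10)=55

Answer: 55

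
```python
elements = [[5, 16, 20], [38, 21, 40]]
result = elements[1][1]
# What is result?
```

Trace:
`elements = [[5, 16, 20], [38, 21, 40]]` → elements = [[5, 16, 20], [38, 21, 40]]
`result = elements[1][1]` → result = 21
So result = 21

Answer: 21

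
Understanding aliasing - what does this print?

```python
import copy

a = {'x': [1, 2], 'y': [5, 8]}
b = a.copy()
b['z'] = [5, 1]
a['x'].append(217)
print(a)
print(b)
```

Key concept: shallow copy of dict with mutable values.
Step by step:
`a = {'x': [1, 2], 'y': [5, 8]}` → a = {'x': [1, 2], 'y': [5, 8]}
`b = a.copy()` → b = {'x': [1, 2], 'y': [5, 8]}
`b['z'] = [5, 1]` → b = {'x': [1, 2], 'y': [5, 8], 'z': [5, 1]}
`a['x'].append(217)` → a = {'x': [1, 2, 217], 'y': [5, 8]}; b = {'x': [1, 2, 217], 'y': [5, 8], 'z': [5, 1]}
`print(a)` → prints {'x': [1, 2, 217], 'y': [5, 8]}
`print(b)` → prints {'x': [1, 2, 217], 'y': [5, 8], 'z': [5, 1]}

Answer:
{'x': [1, 2, 217], 'y': [5, 8]}
{'x': [1, 2, 217], 'y': [5, 8], 'z': [5, 1]}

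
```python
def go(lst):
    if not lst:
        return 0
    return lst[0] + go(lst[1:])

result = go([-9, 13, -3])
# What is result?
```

(-9) + 13 + (-3) + 0 = 1

Answer: 1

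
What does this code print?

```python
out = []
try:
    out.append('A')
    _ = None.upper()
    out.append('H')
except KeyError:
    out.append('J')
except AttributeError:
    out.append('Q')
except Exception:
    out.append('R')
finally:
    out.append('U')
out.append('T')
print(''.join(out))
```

Execution trace: 'A' (try body) → 'Q' (except AttributeError) → 'U' (finally) → 'T' (after the try/except). Output: AQUT

Answer: AQUT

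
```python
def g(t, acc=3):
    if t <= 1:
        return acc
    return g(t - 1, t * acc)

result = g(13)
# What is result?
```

Accumulator trace (n, acc): (13, 3) -> (12, 39) -> (11, 468) -> (10, 5148) -> (9, 51480) -> (8, 463320) -> (7, 3706560) -> (6, 25945920) -> (5, 155675520) -> (4, 778377600) -> (3, 3113510400) -> (2, 9340531200) -> (1, 18681062400) -> return 18681062400

Answer: 18681062400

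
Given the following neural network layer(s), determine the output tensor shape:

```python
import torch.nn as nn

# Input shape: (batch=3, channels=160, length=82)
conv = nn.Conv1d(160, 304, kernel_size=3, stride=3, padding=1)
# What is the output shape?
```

Input: (3, 160, 82) -> Output: (3, 304, 28)

Answer: (3, 304, 28)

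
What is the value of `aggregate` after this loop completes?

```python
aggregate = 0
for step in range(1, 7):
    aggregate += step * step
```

Sum of squares 1² to 6² = 91
`aggregate` takes the values: 0 → 1 → 5 → 14 → 30 → 55 → 91

Answer: 91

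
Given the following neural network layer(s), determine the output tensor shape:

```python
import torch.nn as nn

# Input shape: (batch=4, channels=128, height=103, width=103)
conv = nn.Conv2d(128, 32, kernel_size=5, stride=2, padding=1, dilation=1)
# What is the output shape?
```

Input: (4, 128, 103, 103) -> Output: (4, 32, 51, 51)

Answer: (4, 32, 51, 51)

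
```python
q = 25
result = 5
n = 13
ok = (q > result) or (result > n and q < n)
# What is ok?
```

Trace:
`q = 25` → q = 25
`result = 5` → result = 5
`n = 13` → n = 13
`ok = (q > result) or (result > n and q < n)` → ok = True
So ok = True

Answer: True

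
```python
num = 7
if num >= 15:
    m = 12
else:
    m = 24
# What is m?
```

Trace:
`num = 7` → num = 7
`if num >= 15: ...` → num >= 15 is False, take else branch → m = 24
So m = 24

Answer: 24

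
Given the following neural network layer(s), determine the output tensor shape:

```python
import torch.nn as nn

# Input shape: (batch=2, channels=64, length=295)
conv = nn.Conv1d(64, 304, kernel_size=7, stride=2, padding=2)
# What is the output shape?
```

Input: (2, 64, 295) -> Output: (2, 304, 147)

Answer: (2, 304, 147)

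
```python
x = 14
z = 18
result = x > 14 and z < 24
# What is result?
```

Trace:
`x = 14` → x = 14
`z = 18` → z = 18
`result = x > 14 and z < 24` → result = False
So result = False

Answer: False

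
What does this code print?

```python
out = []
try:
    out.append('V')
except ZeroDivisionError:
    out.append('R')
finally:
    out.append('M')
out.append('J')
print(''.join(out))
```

Execution trace: 'V' (try body, no exception) → 'M' (finally) → 'J' (after the try/except). Output: VMJ

Answer: VMJ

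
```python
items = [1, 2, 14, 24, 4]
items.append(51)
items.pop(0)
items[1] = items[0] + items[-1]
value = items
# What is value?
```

Trace:
`items = [1, 2, 14, 24, 4]` → items = [1, 2, 14, 24, 4]
`items.append(51)` → items = [1, 2, 14, 24, 4, 51]
`items.pop(0)` → items = [2, 14, 24, 4, 51]
`items[1] = items[0] + items[-1]` → items = [2, 53, 24, 4, 51]
`value = items` → value = [2, 53, 24, 4, 51]
So value = [2, 53, 24, 4, 51]

Answer: [2, 53, 24, 4, 51]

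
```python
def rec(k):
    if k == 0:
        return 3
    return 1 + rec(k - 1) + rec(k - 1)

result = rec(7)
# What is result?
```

rec(k) = 1 + 2·rec(k-1), rec(0)=3. Closed form: (3+1)·2^7 - 1 = 511.

Answer: 511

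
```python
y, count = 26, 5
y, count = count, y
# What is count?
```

Trace:
`y, count = 26, 5` → y = 26; count = 5
`y, count = count, y` → y = 5; count = 26
So count = 26

Answer: 26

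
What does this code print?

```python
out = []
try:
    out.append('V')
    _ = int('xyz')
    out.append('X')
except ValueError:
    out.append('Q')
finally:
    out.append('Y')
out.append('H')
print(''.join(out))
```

Execution trace: 'V' (try body) → 'Q' (except ValueError) → 'Y' (finally) → 'H' (after the try/except). Output: VQYH

Answer: VQYH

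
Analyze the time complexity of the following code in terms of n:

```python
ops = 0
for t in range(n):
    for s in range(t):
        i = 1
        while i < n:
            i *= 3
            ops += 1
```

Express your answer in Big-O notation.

Each loop level contributes: n × n × log n. Multiplying the contributions gives O(n^2 log n).

Answer: O(n^2 log n)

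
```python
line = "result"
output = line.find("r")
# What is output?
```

Trace:
`line = "result"` → line = 'result'
`output = line.find("r")` → output = 0
So output = 0

Answer: 0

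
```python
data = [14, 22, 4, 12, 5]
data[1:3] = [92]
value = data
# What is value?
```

Trace:
`data = [14, 22, 4, 12, 5]` → data = [14, 22, 4, 12, 5]
`data[1:3] = [92]` → data = [14, 92, 12, 5]
`value = data` → value = [14, 92, 12, 5]
So value = [14, 92, 12, 5]

Answer: [14, 92, 12, 5]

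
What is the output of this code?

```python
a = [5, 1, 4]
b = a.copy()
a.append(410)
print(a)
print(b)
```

Key concept: list.copy() creates independent copy.
Step by step:
`a = [5, 1, 4]` → a = [5, 1, 4]
`b = a.copy()` → b = [5, 1, 4]
`a.append(410)` → a = [5, 1, 4, 410]
`print(a)` → prints [5, 1, 4, 410]
`print(b)` → prints [5, 1, 4]

Answer:
[5, 1, 4, 410]
[5, 1, 4]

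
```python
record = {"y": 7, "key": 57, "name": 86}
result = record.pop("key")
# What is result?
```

Trace:
`record = {"y": 7, "key": 57, "name": 86}` → record = {'y': 7, 'key': 57, 'name': 86}
`result = record.pop("key")` → record = {'y': 7, 'name': 86}; result = 57
So result = 57

Answer: 57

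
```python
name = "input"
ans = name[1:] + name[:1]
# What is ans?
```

Trace:
`name = "input"` → name = 'input'
`ans = name[1:] + name[:1]` → ans = 'nputi'
So ans = 'nputi'

Answer: 'nputi'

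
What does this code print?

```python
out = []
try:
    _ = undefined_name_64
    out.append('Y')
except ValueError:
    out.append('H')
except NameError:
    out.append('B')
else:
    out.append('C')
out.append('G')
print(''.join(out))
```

Execution trace: 'B' (except NameError) → 'G' (after the try/except). Output: BG

Answer: BG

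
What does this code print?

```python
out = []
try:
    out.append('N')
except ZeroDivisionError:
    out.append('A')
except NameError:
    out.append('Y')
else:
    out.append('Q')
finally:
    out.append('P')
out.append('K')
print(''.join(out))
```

Execution trace: 'N' (try body, no exception) → 'Q' (else) → 'P' (finally) → 'K' (after the try/except). Output: NQPK

Answer: NQPK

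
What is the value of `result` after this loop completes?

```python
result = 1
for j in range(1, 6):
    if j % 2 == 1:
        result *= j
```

Product of odd numbers 1 to 5
`result` takes the values: 1 → 3 → 15

Answer: 15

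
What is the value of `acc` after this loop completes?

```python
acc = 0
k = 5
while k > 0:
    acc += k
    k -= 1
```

Sum 5 down to 1
`acc` takes the values: 0 → 5 → 9 → 12 → 14 → 15

Answer: 15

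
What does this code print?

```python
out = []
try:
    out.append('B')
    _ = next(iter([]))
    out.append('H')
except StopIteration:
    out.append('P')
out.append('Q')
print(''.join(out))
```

Execution trace: 'B' (try body) → 'P' (except StopIteration) → 'Q' (after the try/except). Output: BPQ

Answer: BPQ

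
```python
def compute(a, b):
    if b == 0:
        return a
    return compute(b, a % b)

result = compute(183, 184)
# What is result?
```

compute(183, 184) -> compute(184, 183) -> compute(183, 1) -> compute(1, 0) -> 1

Answer: 1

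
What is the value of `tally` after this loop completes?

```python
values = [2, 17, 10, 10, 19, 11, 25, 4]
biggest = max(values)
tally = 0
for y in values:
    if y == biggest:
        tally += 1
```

Count of max value 25 in [2, 17, 10, 10, 19, 11, 25, 4]
`tally` takes the values: 0 → 1

Answer: 1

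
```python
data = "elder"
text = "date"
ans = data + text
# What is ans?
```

Trace:
`data = "elder"` → data = 'elder'
`text = "date"` → text = 'date'
`ans = data + text` → ans = 'elderdate'
So ans = 'elderdate'

Answer: 'elderdate'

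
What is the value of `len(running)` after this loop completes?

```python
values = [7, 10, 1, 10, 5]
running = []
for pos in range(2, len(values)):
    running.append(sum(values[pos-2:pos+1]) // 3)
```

Number of 3-element averages
`running` takes the values: [] → [6] → [6, 7] → [6, 7, 5]
So `len(running)` = 3

Answer: 3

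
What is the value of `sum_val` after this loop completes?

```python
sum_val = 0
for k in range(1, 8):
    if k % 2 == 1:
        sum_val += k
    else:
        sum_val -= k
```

Add odd, subtract even
`sum_val` takes the values: 0 → 1 → -1 → 2 → -2 → 3 → -3 → 4

Answer: 4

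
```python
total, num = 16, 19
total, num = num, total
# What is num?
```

Trace:
`total, num = 16, 19` → total = 16; num = 19
`total, num = num, total` → total = 19; num = 16
So num = 16

Answer: 16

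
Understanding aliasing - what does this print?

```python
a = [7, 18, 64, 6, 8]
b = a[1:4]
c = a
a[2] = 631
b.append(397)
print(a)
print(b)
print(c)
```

Key concept: slice vs alias.
Step by step:
`a = [7, 18, 64, 6, 8]` → a = [7, 18, 64, 6, 8]
`b = a[1:4]` → b = [18, 64, 6]
`c = a` → c = [7, 18, 64, 6, 8] (same object as a)
`a[2] = 631` → a = [7, 18, 631, 6, 8] (same object as c); c = [7, 18, 631, 6, 8] (same object as a)
`b.append(397)` → b = [18, 64, 6, 397]
`print(a)` → prints [7, 18, 631, 6, 8]
`print(b)` → prints [18, 64, 6, 397]
`print(c)` → prints [7, 18, 631, 6, 8]

Answer:
[7, 18, 631, 6, 8]
[18, 64, 6, 397]
[7, 18, 631, 6, 8]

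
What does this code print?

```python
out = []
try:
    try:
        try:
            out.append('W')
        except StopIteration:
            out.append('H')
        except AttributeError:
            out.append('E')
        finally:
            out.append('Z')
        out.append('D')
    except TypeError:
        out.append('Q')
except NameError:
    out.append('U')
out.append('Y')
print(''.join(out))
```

Execution trace: 'W' (inner try body, no exception) → 'Z' (inner finally) → 'D' (try body, no exception) → 'Y' (after the try/except). Output: WZDY

Answer: WZDY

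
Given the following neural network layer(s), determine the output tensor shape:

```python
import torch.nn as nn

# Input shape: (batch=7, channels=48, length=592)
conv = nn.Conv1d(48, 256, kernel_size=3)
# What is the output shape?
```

Input: (7, 48, 592) -> Output: (7, 256, 590)

Answer: (7, 256, 590)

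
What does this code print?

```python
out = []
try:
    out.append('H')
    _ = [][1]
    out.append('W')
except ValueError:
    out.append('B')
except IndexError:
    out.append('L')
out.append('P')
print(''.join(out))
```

Execution trace: 'H' (try body) → 'L' (except IndexError) → 'P' (after the try/except). Output: HLP

Answer: HLP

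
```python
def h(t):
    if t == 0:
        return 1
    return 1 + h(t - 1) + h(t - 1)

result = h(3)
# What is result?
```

h(t) = 1 + 2·h(t-1), h(0)=1. Closed form: (1+1)·2^3 - 1 = 15.

Answer: 15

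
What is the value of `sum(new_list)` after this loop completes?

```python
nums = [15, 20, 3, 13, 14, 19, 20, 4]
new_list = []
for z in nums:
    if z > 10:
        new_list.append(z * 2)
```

Sum of doubled values > 10
`new_list` takes the values: [] → [30] → [30, 40] → [30, 40, 26] → [30, 40, 26, 28] → [30, 40, 26, 28, 38] → [30, 40, 26, 28, 38, 40]
So `sum(new_list)` = 202

Answer: 202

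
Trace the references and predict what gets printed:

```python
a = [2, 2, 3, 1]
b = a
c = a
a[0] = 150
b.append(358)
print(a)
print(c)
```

Key concept: multiple aliases.
Step by step:
`a = [2, 2, 3, 1]` → a = [2, 2, 3, 1]
`b = a` → b = [2, 2, 3, 1] (same object as a)
`c = a` → c = [2, 2, 3, 1] (same object as a, b)
`a[0] = 150` → a = [150, 2, 3, 1] (same object as b, c); b = [150, 2, 3, 1] (same object as a, c); c = [150, 2, 3, 1] (same object as a, b)
`b.append(358)` → a = [150, 2, 3, 1, 358] (same object as b, c); b = [150, 2, 3, 1, 358] (same object as a, c); c = [150, 2, 3, 1, 358] (same object as a, b)
`print(a)` → prints [150, 2, 3, 1, 358]
`print(c)` → prints [150, 2, 3, 1, 358]

Answer:
[150, 2, 3, 1, 358]
[150, 2, 3, 1, 358]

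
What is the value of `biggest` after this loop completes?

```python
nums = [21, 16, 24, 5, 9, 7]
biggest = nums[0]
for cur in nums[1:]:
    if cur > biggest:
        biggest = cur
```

Maximum of [21, 16, 24, 5, 9, 7]
`biggest` takes the values: 21 → 24

Answer: 24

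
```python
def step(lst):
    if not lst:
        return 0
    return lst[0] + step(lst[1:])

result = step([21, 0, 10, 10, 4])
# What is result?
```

21 + 0 + 10 + 10 + 4 + 0 = 45

Answer: 45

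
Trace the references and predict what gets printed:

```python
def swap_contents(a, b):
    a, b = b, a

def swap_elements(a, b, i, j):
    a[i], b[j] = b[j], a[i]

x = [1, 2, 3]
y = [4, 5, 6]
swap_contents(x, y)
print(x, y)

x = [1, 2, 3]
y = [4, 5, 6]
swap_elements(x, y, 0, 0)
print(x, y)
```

Key concept: parameter rebinding vs mutation.
Step by step:
`x = [1, 2, 3]` → x = [1, 2, 3]
`y = [4, 5, 6]` → y = [4, 5, 6]
`swap_contents(x, y)` → no visible change to tracked variables
`print(x, y)` → prints [1, 2, 3] [4, 5, 6]
`x = [1, 2, 3]` → x = [1, 2, 3]
`y = [4, 5, 6]` → y = [4, 5, 6]
`swap_elements(x, y, 0, 0)` → x = [4, 2, 3]; y = [1, 5, 6]
`print(x, y)` → prints [4, 2, 3] [1, 5, 6]

Answer:
[1, 2, 3] [4, 5, 6]
[4, 2, 3] [1, 5, 6]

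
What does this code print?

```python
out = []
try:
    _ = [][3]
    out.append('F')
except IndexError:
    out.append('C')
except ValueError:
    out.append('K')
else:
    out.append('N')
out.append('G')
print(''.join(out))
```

Execution trace: 'C' (except IndexError) → 'G' (after the try/except). Output: CG

Answer: CG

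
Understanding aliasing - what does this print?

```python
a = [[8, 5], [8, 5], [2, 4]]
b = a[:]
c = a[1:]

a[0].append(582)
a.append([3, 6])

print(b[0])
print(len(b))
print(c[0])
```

Key concept: slice with nested mutation.
Step by step:
`a = [[8, 5], [8, 5], [2, 4]]` → a = [[8, 5], [8, 5], [2, 4]]
`b = a[:]` → b = [[8, 5], [8, 5], [2, 4]]
`c = a[1:]` → c = [[8, 5], [2, 4]]
`a[0].append(582)` → a = [[8, 5, 582], [8, 5], [2, 4]]; b = [[8, 5, 582], [8, 5], [2, 4]]
`a.append([3, 6])` → a = [[8, 5, 582], [8, 5], [2, 4], [3, 6]]
`print(b[0])` → prints [8, 5, 582]
`print(len(b))` → prints 3
`print(c[0])` → prints [8, 5]

Answer:
[8, 5, 582]
3
[8, 5]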